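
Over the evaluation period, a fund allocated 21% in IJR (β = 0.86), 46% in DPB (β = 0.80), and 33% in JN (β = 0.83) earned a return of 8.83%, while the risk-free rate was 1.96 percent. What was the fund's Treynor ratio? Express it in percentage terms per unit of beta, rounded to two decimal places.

8.35%

β_P = 0.21×0.86 + 0.46×0.80 + 0.33×0.83 = 0.8225
Treynor = (R_P − R_f) / β_P = (8.83% − 1.96%) / 0.8225 = 6.87% / 0.8225 = 8.35%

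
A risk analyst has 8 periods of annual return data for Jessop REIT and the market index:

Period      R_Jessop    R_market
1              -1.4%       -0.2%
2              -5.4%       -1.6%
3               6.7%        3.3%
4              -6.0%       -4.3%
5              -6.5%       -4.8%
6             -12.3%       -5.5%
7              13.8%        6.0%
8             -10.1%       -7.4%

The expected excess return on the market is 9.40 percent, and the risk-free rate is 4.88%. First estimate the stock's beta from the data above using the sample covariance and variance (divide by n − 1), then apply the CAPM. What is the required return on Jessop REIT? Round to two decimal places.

22.13%

Mean R_i = (-1.4 − 5.4 + 6.7 − 6.0 − 6.5 − 12.3 + 13.8 − 10.1) / 8 = -2.6500%
Mean R_m = (-0.2 − 1.6 + 3.3 − 4.3 − 4.8 − 5.5 + 6.0 − 7.4) / 8 = -1.8125%
Σ(R_i − R̄_i)(R_m − R̄_m) = 274.7950  ⇒  Cov = 274.7950 / 7 = 39.2564
Σ(R_m − R̄_m)² = 149.7488  ⇒  Var(R_m) = 149.7488 / 7 = 21.3927
β = Cov / Var(R_m) = 39.2564 / 21.3927 = 1.8350
E(R) = R_f + β × MRP = 4.88% + 1.8350 × 9.40% = 22.13%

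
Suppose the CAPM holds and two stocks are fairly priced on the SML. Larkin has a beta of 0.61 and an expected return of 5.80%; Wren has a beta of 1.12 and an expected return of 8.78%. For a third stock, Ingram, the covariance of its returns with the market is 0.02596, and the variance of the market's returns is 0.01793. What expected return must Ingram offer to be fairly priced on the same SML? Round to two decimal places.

MRP = (8.78% − 5.80%) / (1.12 − 0.61) = 5.8431%
R_f = 5.80% − 0.61 × 5.8431% = 2.2357%
β_Ingram = Cov / Var(R_m) = 0.02596 / 0.01793 = 1.4479
E(R_Ingram) = R_f + β × MRP = 2.2357% + 1.4479 × 5.8431% = 10.70%

10.70%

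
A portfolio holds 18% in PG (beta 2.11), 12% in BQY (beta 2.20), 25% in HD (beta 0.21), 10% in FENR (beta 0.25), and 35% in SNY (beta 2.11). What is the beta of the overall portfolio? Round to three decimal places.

1.460

β_P = Σ w_i β_i = 0.18×2.11 + 0.12×2.20 + 0.25×0.21 + 0.10×0.25 + 0.35×2.11 = 1.4598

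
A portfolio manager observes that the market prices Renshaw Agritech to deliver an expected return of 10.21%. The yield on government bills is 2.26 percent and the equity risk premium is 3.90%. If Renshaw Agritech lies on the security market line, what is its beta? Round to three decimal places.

2.038

β = (E(R) − R_f) / MRP = (10.21% − 2.26%) / 3.90% = 7.95% / 3.90% = 2.038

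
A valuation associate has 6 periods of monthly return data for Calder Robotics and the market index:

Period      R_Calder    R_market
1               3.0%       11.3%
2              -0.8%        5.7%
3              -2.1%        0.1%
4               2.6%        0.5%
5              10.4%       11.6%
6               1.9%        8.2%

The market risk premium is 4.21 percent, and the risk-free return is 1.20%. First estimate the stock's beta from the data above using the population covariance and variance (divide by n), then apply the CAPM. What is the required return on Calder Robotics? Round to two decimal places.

Mean R_i = (3.0 − 0.8 − 2.1 + 2.6 + 10.4 + 1.9) / 6 = 2.5000%
Mean R_m = (11.3 + 5.7 + 0.1 + 0.5 + 11.6 + 8.2) / 6 = 6.2333%
Σ(R_i − R̄_i)(R_m − R̄_m) = 73.1500  ⇒  Cov = 73.1500 / 6 = 12.1917
Σ(R_m − R̄_m)² = 129.1133  ⇒  Var(R_m) = 129.1133 / 6 = 21.5189
β = Cov / Var(R_m) = 12.1917 / 21.5189 = 0.5666
E(R) = R_f + β × MRP = 1.20% + 0.5666 × 4.21% = 3.59%

3.59%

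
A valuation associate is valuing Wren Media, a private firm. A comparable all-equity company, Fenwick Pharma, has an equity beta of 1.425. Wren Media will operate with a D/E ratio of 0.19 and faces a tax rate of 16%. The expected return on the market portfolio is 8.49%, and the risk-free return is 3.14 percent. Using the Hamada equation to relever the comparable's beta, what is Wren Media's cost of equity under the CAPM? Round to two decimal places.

β_L = β_U × [1 + (1 − t)(D/E)] = 1.425 × [1 + (1 − 0.16) × 0.19]
    = 1.425 × [1 + 0.84 × 0.19] = 1.425 × 1.1596 = 1.6524
MRP = 8.49% − 3.14% = 5.35%
E(R) = R_f + β_L × MRP = 3.14% + 1.6524 × 5.35% = 11.98%

11.98%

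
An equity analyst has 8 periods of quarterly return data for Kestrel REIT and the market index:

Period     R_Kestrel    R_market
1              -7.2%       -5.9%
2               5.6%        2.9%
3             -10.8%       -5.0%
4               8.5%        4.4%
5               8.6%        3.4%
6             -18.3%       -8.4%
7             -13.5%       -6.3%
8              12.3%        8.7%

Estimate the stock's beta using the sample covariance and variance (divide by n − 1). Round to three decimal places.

1.833

Mean R_i = (-7.2 + 5.6 − 10.8 + 8.5 + 8.6 − 18.3 − 13.5 + 12.3) / 8 = -1.8500%
Mean R_m = (-5.9 + 2.9 − 5.0 + 4.4 + 3.4 − 8.4 − 6.3 + 8.7) / 8 = -0.7750%
Σ(R_i − R̄_i)(R_m − R̄_m) = 513.6700  ⇒  Cov = 513.6700 / 7 = 73.3814
Σ(R_m − R̄_m)² = 280.2750  ⇒  Var(R_m) = 280.2750 / 7 = 40.0393
β = Cov / Var(R_m) = 73.3814 / 40.0393 = 1.8327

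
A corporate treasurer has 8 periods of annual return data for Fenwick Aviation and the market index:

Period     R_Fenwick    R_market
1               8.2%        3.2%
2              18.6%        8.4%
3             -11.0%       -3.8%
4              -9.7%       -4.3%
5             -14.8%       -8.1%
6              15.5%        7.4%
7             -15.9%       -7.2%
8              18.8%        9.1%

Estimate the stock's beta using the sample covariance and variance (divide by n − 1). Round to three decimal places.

Mean R_i = (8.2 + 18.6 − 11.0 − 9.7 − 14.8 + 15.5 − 15.9 + 18.8) / 8 = 1.2125%
Mean R_m = (3.2 + 8.4 − 3.8 − 4.3 − 8.1 + 7.4 − 7.2 + 9.1) / 8 = 0.5875%
Σ(R_i − R̄_i)(R_m − R̄_m) = 780.4313  ⇒  Cov = 780.4313 / 7 = 111.4902
Σ(R_m − R̄_m)² = 365.9888  ⇒  Var(R_m) = 365.9888 / 7 = 52.2841
β = Cov / Var(R_m) = 111.4902 / 52.2841 = 2.1324

2.132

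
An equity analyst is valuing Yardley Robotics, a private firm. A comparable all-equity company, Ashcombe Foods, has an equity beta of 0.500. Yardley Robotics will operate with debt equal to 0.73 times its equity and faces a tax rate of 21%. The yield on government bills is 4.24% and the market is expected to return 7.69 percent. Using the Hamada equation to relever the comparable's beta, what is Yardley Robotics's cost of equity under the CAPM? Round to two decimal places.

6.96%

β_L = β_U × [1 + (1 − t)(D/E)] = 0.500 × [1 + (1 − 0.21) × 0.73]
    = 0.500 × [1 + 0.79 × 0.73] = 0.500 × 1.5767 = 0.7884
MRP = 7.69% − 4.24% = 3.45%
E(R) = R_f + β_L × MRP = 4.24% + 0.7884 × 3.45% = 6.96%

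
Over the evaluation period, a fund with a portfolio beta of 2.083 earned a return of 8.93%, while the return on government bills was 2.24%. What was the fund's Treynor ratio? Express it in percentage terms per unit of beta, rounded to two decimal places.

3.21%

Treynor = (R_P − R_f) / β_P = (8.93% − 2.24%) / 2.0830 = 6.69% / 2.0830 = 3.21%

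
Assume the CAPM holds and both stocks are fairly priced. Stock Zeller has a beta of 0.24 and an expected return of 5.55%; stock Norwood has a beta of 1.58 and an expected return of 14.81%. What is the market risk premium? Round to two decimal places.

6.91%

Both satisfy E(R) = R_f + β·MRP, so the slope of the SML is
MRP = (14.81% − 5.55%) / (1.58 − 0.24) = 9.26% / 1.34 = 6.9104%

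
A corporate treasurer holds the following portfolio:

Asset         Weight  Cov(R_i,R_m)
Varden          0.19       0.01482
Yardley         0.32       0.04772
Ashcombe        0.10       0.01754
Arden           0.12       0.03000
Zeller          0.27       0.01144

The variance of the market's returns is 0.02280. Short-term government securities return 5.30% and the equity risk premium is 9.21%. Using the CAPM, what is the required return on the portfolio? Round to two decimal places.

β_Varden = 0.01482 / 0.02280 = 0.6500
β_Yardley = 0.04772 / 0.02280 = 2.0930
β_Ashcombe = 0.01754 / 0.02280 = 0.7693
β_Arden = 0.03000 / 0.02280 = 1.3158
β_Zeller = 0.01144 / 0.02280 = 0.5018
β_P = Σ w_i β_i = 0.19×0.6500 + 0.32×2.0930 + 0.10×0.7693 + 0.12×1.3158 + 0.27×0.5018 = 1.1636
E(R_P) = R_f + β_P × MRP = 5.30% + 1.1636 × 9.21% = 16.02%

16.02%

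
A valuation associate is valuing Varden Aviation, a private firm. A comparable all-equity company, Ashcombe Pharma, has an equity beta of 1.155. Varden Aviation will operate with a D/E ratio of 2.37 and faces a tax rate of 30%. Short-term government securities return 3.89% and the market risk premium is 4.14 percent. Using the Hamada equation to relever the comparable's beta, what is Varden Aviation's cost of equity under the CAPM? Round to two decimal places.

β_L = β_U × [1 + (1 − t)(D/E)] = 1.155 × [1 + (1 − 0.30) × 2.37]
    = 1.155 × [1 + 0.70 × 2.37] = 1.155 × 2.6590 = 3.0711
E(R) = R_f + β_L × MRP = 3.89% + 3.0711 × 4.14% = 16.60%

16.60%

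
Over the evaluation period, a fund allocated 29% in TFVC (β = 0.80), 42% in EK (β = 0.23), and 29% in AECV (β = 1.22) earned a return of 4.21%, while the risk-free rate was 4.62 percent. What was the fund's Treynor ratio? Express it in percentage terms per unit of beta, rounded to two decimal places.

β_P = 0.29×0.80 + 0.42×0.23 + 0.29×1.22 = 0.6824
Treynor = (R_P − R_f) / β_P = (4.21% − 4.62%) / 0.6824 = -0.41% / 0.6824 = -0.60%

-0.60%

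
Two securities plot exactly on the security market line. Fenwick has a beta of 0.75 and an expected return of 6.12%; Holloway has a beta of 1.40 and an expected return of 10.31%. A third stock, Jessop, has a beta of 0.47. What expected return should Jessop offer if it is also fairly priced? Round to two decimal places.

4.32%

MRP (SML slope) = (10.31% − 6.12%) / (1.40 − 0.75) = 4.19% / 0.65 = 6.4462%
R_f (intercept) = 6.12% − 0.75 × 6.4462% = 1.2854%
E(R_Jessop) = R_f + β × MRP = 1.2854% + 0.47 × 6.4462% = 4.32%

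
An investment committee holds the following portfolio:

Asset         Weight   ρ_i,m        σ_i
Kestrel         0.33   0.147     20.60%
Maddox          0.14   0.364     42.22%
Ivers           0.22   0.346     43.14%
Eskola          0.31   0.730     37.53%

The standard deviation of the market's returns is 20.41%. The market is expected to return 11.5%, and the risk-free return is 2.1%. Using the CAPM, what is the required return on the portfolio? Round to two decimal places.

8.98%

β_Kestrel = 0.147 × 20.60% / 20.41% = 0.1484
β_Maddox = 0.364 × 42.22% / 20.41% = 0.7530
β_Ivers = 0.346 × 43.14% / 20.41% = 0.7313
β_Eskola = 0.730 × 37.53% / 20.41% = 1.3423
β_P = Σ w_i β_i = 0.33×0.1484 + 0.14×0.7530 + 0.22×0.7313 + 0.31×1.3423 = 0.7314
MRP = 11.5% − 2.1% = 9.40%
E(R_P) = R_f + β_P × MRP = 2.1% + 0.7314 × 9.4% = 8.98%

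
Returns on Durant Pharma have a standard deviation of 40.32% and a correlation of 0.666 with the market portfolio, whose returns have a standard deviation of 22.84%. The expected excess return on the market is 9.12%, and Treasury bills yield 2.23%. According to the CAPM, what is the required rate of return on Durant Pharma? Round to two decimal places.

12.95%

β = ρ × σ_i / σ_m = 0.666 × 40.32% / 22.84% = 1.1757
E(R) = 2.23% + 1.1757 × 9.12% = 12.95%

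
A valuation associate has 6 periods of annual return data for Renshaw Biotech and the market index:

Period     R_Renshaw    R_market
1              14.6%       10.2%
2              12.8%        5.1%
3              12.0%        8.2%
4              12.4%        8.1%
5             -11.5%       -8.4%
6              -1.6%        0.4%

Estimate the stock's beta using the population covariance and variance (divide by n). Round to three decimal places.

1.482

Mean R_i = (14.6 + 12.8 + 12.0 + 12.4 − 11.5 − 1.6) / 6 = 6.4500%
Mean R_m = (10.2 + 5.1 + 8.2 + 8.1 − 8.4 + 0.4) / 6 = 3.9333%
Σ(R_i − R̄_i)(R_m − R̄_m) = 356.7800  ⇒  Cov = 356.7800 / 6 = 59.4633
Σ(R_m − R̄_m)² = 240.7933  ⇒  Var(R_m) = 240.7933 / 6 = 40.1322
β = Cov / Var(R_m) = 59.4633 / 40.1322 = 1.4817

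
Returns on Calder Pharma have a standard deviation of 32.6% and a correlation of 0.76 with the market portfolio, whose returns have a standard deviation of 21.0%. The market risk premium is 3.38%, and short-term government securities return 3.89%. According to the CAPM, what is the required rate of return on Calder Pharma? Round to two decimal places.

β = ρ × σ_i / σ_m = 0.76 × 32.6% / 21.0% = 1.1798
E(R) = 3.89% + 1.1798 × 3.38% = 7.88%

7.88%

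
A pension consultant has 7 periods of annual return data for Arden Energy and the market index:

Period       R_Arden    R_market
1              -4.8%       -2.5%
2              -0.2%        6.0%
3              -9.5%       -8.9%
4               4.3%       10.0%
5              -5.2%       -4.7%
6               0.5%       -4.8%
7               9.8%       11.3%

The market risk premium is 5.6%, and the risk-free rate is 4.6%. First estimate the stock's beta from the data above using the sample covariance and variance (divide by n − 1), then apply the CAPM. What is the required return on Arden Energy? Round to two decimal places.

Mean R_i = (-4.8 − 0.2 − 9.5 + 4.3 − 5.2 + 0.5 + 9.8) / 7 = -0.7286%
Mean R_m = (-2.5 + 6.0 − 8.9 + 10.0 − 4.7 − 4.8 + 11.3) / 7 = 0.9143%
Σ(R_i − R̄_i)(R_m − R̄_m) = 275.7929  ⇒  Cov = 275.7929 / 6 = 45.9655
Σ(R_m − R̄_m)² = 388.4286  ⇒  Var(R_m) = 388.4286 / 6 = 64.7381
β = Cov / Var(R_m) = 45.9655 / 64.7381 = 0.7100
E(R) = R_f + β × MRP = 4.6% + 0.7100 × 5.6% = 8.58%

8.58%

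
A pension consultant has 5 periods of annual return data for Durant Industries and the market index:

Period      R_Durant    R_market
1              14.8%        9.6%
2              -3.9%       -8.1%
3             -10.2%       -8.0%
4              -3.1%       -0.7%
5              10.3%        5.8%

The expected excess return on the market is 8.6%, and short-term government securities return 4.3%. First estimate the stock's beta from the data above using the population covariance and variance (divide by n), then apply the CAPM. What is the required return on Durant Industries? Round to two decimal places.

Mean R_i = (14.8 − 3.9 − 10.2 − 3.1 + 10.3) / 5 = 1.5800%
Mean R_m = (9.6 − 8.1 − 8.0 − 0.7 + 5.8) / 5 = -0.2800%
Σ(R_i − R̄_i)(R_m − R̄_m) = 319.3920  ⇒  Cov = 319.3920 / 5 = 63.8784
Σ(R_m − R̄_m)² = 255.5080  ⇒  Var(R_m) = 255.5080 / 5 = 51.1016
β = Cov / Var(R_m) = 63.8784 / 51.1016 = 1.2500
E(R) = R_f + β × MRP = 4.3% + 1.2500 × 8.6% = 15.05%

15.05%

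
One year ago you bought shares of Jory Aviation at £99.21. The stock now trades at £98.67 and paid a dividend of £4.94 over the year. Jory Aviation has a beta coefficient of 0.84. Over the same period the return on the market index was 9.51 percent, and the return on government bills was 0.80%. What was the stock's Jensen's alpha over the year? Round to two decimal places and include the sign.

-3.68%

Realised HPR = (P1 + D1 − P0) / P0 = (98.67 + 4.94 − 99.21) / 99.21 = 4.40 / 99.21 = 4.4350%
MRP = 9.51% − 0.80% = 8.71%
CAPM required = R_f + β·MRP = 0.80% + 0.84 × 8.71% = 8.1164%
α = realised − required = 4.4350% − 8.1164% = -3.68%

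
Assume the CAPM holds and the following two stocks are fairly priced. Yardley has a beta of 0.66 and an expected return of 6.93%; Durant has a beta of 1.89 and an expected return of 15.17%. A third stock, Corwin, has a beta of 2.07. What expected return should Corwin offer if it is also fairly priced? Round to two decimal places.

16.38%

MRP (SML slope) = (15.17% − 6.93%) / (1.89 − 0.66) = 8.24% / 1.23 = 6.6992%
R_f (intercept) = 6.93% − 0.66 × 6.6992% = 2.5085%
E(R_Corwin) = R_f + β × MRP = 2.5085% + 2.07 × 6.6992% = 16.38%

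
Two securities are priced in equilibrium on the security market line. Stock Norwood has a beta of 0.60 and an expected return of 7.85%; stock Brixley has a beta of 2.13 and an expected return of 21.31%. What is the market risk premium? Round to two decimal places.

8.80%

Both satisfy E(R) = R_f + β·MRP, so the slope of the SML is
MRP = (21.31% − 7.85%) / (2.13 − 0.60) = 13.46% / 1.53 = 8.7974%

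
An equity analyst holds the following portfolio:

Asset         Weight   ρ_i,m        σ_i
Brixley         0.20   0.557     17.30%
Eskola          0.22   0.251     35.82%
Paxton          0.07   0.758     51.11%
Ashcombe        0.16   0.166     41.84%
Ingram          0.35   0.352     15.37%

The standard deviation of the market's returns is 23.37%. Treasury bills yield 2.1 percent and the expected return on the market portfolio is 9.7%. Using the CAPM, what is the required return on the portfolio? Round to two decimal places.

5.23%

β_Brixley = 0.557 × 17.30% / 23.37% = 0.4123
β_Eskola = 0.251 × 35.82% / 23.37% = 0.3847
β_Paxton = 0.758 × 51.11% / 23.37% = 1.6577
β_Ashcombe = 0.166 × 41.84% / 23.37% = 0.2972
β_Ingram = 0.352 × 15.37% / 23.37% = 0.2315
β_P = Σ w_i β_i = 0.20×0.4123 + 0.22×0.3847 + 0.07×1.6577 + 0.16×0.2972 + 0.35×0.2315 = 0.4117
MRP = 9.7% − 2.1% = 7.60%
E(R_P) = R_f + β_P × MRP = 2.1% + 0.4117 × 7.6% = 5.23%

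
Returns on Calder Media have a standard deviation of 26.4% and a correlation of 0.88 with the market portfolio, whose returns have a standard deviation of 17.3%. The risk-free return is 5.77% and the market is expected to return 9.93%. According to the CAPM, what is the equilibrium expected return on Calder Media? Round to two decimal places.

11.36%

β = ρ × σ_i / σ_m = 0.88 × 26.4% / 17.3% = 1.3429
MRP = 9.93% − 5.77% = 4.16%
E(R) = 5.77% + 1.3429 × 4.16% = 11.36%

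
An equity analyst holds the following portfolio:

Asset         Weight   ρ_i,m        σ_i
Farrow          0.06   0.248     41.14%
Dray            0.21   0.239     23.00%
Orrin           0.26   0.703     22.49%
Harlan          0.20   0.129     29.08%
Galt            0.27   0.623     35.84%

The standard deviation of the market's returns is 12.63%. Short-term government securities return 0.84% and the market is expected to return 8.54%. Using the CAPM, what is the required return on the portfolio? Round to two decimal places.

β_Farrow = 0.248 × 41.14% / 12.63% = 0.8078
β_Dray = 0.239 × 23.00% / 12.63% = 0.4352
β_Orrin = 0.703 × 22.49% / 12.63% = 1.2518
β_Harlan = 0.129 × 29.08% / 12.63% = 0.2970
β_Galt = 0.623 × 35.84% / 12.63% = 1.7679
β_P = Σ w_i β_i = 0.06×0.8078 + 0.21×0.4352 + 0.26×1.2518 + 0.20×0.2970 + 0.27×1.7679 = 1.0021
MRP = 8.54% − 0.84% = 7.70%
E(R_P) = R_f + β_P × MRP = 0.84% + 1.0021 × 7.70% = 8.56%

8.56%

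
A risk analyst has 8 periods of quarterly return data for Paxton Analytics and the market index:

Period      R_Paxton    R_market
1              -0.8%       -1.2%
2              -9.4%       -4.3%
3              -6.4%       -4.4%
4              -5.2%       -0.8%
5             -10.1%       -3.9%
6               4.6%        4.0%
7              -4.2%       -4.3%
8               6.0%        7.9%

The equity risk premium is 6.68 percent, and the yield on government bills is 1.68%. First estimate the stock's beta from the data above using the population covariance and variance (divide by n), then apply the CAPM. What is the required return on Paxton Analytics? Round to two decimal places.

9.67%

Mean R_i = (-0.8 − 9.4 − 6.4 − 5.2 − 10.1 + 4.6 − 4.2 + 6.0) / 8 = -3.1875%
Mean R_m = (-1.2 − 4.3 − 4.4 − 0.8 − 3.9 + 4.0 − 4.3 + 7.9) / 8 = -0.8750%
Σ(R_i − R̄_i)(R_m − R̄_m) = 174.6375  ⇒  Cov = 174.6375 / 8 = 21.8297
Σ(R_m − R̄_m)² = 145.9150  ⇒  Var(R_m) = 145.9150 / 8 = 18.2394
β = Cov / Var(R_m) = 21.8297 / 18.2394 = 1.1968
E(R) = R_f + β × MRP = 1.68% + 1.1968 × 6.68% = 9.67%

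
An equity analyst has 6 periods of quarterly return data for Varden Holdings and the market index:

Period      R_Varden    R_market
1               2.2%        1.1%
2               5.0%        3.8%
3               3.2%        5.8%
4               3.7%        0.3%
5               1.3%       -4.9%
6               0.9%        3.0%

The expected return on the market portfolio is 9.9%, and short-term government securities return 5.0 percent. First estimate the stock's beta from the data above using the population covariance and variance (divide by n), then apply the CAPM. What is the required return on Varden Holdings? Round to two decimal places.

Mean R_i = (2.2 + 5.0 + 3.2 + 3.7 + 1.3 + 0.9) / 6 = 2.7167%
Mean R_m = (1.1 + 3.8 + 5.8 + 0.3 − 4.9 + 3.0) / 6 = 1.5167%
Σ(R_i − R̄_i)(R_m − R̄_m) = 12.6983  ⇒  Cov = 12.6983 / 6 = 2.1164
Σ(R_m − R̄_m)² = 68.5883  ⇒  Var(R_m) = 68.5883 / 6 = 11.4314
β = Cov / Var(R_m) = 2.1164 / 11.4314 = 0.1851
MRP = 9.9% − 5.0% = 4.90%
E(R) = R_f + β × MRP = 5.0% + 0.1851 × 4.9% = 5.91%

5.91%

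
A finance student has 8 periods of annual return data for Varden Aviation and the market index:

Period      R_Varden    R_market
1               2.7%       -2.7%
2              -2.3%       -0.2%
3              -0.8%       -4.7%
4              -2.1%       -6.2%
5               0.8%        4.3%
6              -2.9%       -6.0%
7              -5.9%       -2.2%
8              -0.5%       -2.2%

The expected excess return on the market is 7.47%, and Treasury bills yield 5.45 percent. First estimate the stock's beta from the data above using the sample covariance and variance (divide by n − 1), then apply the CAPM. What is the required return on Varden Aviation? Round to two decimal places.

7.03%

Mean R_i = (2.7 − 2.3 − 0.8 − 2.1 + 0.8 − 2.9 − 5.9 − 0.5) / 8 = -1.3750%
Mean R_m = (-2.7 − 0.2 − 4.7 − 6.2 + 4.3 − 6.0 − 2.2 − 2.2) / 8 = -2.4875%
Σ(R_i − R̄_i)(R_m − R̄_m) = 17.5075  ⇒  Cov = 17.5075 / 7 = 2.5011
Σ(R_m − R̄_m)² = 82.5288  ⇒  Var(R_m) = 82.5288 / 7 = 11.7898
β = Cov / Var(R_m) = 2.5011 / 11.7898 = 0.2121
E(R) = R_f + β × MRP = 5.45% + 0.2121 × 7.47% = 7.03%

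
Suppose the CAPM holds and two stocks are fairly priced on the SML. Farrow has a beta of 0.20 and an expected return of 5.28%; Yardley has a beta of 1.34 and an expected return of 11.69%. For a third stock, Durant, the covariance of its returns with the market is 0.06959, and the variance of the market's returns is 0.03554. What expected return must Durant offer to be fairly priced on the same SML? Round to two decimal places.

MRP = (11.69% − 5.28%) / (1.34 − 0.20) = 5.6228%
R_f = 5.28% − 0.20 × 5.6228% = 4.1554%
β_Durant = Cov / Var(R_m) = 0.06959 / 0.03554 = 1.9581
E(R_Durant) = R_f + β × MRP = 4.1554% + 1.9581 × 5.6228% = 15.17%

15.17%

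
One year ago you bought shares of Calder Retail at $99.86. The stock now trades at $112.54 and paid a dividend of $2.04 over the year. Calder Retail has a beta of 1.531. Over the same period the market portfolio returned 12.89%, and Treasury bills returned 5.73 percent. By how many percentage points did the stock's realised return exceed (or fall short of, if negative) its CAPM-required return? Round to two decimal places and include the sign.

Realised HPR = (P1 + D1 − P0) / P0 = (112.54 + 2.04 − 99.86) / 99.86 = 14.72 / 99.86 = 14.7406%
MRP = 12.89% − 5.73% = 7.16%
CAPM required = R_f + β·MRP = 5.73% + 1.531 × 7.16% = 16.69196%
α = realised − required = 14.7406% − 16.69196% = -1.95%

-1.95%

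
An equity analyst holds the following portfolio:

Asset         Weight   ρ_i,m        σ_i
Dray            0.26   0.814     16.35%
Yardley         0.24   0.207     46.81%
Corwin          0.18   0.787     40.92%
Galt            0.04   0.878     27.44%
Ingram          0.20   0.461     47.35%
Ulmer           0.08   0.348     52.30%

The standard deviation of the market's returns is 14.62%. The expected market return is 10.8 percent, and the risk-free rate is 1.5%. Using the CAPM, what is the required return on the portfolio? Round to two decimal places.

β_Dray = 0.814 × 16.35% / 14.62% = 0.9103
β_Yardley = 0.207 × 46.81% / 14.62% = 0.6628
β_Corwin = 0.787 × 40.92% / 14.62% = 2.2027
β_Galt = 0.878 × 27.44% / 14.62% = 1.6479
β_Ingram = 0.461 × 47.35% / 14.62% = 1.4930
β_Ulmer = 0.348 × 52.30% / 14.62% = 1.2449
β_P = Σ w_i β_i = 0.26×0.9103 + 0.24×0.6628 + 0.18×2.2027 + 0.04×1.6479 + 0.20×1.4930 + 0.08×1.2449 = 1.2563
MRP = 10.8% − 1.5% = 9.30%
E(R_P) = R_f + β_P × MRP = 1.5% + 1.2563 × 9.3% = 13.18%

13.18%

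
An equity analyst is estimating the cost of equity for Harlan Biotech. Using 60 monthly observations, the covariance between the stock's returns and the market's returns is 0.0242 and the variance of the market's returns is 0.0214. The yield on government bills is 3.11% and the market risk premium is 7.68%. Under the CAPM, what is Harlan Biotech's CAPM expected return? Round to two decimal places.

11.79%

β = Cov(R_i, R_m) / Var(R_m) = 0.0242 / 0.0214 = 1.1308
E(R) = R_f + β × MRP = 3.11% + 1.1308 × 7.68% = 11.79%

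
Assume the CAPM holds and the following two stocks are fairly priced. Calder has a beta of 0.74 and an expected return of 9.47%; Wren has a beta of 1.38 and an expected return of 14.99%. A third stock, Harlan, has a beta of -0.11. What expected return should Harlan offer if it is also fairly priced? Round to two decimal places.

MRP (SML slope) = (14.99% − 9.47%) / (1.38 − 0.74) = 5.52% / 0.64 = 8.6250%
R_f (intercept) = 9.47% − 0.74 × 8.6250% = 3.0875%
E(R_Harlan) = R_f + β × MRP = 3.0875% + -0.11 × 8.6250% = 2.14%

2.14%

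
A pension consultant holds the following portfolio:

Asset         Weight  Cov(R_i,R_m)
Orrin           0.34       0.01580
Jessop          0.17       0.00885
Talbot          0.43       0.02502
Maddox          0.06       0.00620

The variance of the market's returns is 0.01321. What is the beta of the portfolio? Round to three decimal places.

1.363

β_Orrin = 0.01580 / 0.01321 = 1.1961
β_Jessop = 0.00885 / 0.01321 = 0.6699
β_Talbot = 0.02502 / 0.01321 = 1.8940
β_Maddox = 0.00620 / 0.01321 = 0.4693
β_P = Σ w_i β_i = 0.34×1.1961 + 0.17×0.6699 + 0.43×1.8940 + 0.06×0.4693 = 1.3631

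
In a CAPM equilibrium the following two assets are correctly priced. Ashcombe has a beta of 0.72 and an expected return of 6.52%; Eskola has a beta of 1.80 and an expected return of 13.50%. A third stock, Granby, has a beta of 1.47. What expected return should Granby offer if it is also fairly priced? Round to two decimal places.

11.37%

MRP (SML slope) = (13.50% − 6.52%) / (1.80 − 0.72) = 6.98% / 1.08 = 6.4630%
R_f (intercept) = 6.52% − 0.72 × 6.4630% = 1.8666%
E(R_Granby) = R_f + β × MRP = 1.8666% + 1.47 × 6.4630% = 11.37%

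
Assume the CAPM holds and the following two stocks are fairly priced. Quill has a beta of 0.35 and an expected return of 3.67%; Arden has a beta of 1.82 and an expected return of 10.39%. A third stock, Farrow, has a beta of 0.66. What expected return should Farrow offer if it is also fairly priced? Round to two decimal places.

MRP (SML slope) = (10.39% − 3.67%) / (1.82 − 0.35) = 6.72% / 1.47 = 4.5714%
R_f (intercept) = 3.67% − 0.35 × 4.5714% = 2.0700%
E(R_Farrow) = R_f + β × MRP = 2.0700% + 0.66 × 4.5714% = 5.09%

5.09%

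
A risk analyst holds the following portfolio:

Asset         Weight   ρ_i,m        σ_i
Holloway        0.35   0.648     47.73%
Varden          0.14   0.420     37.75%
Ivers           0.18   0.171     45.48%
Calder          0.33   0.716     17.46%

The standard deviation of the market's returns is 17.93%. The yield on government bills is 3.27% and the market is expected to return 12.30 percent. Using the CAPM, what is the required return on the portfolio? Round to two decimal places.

β_Holloway = 0.648 × 47.73% / 17.93% = 1.7250
β_Varden = 0.420 × 37.75% / 17.93% = 0.8843
β_Ivers = 0.171 × 45.48% / 17.93% = 0.4337
β_Calder = 0.716 × 17.46% / 17.93% = 0.6972
β_P = Σ w_i β_i = 0.35×1.7250 + 0.14×0.8843 + 0.18×0.4337 + 0.33×0.6972 = 1.0357
MRP = 12.30% − 3.27% = 9.03%
E(R_P) = R_f + β_P × MRP = 3.27% + 1.0357 × 9.03% = 12.62%

12.62%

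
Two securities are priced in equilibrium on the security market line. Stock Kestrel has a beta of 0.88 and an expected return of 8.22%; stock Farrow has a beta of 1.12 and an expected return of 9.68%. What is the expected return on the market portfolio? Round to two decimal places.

8.95%

Both satisfy E(R) = R_f + β·MRP, so the slope of the SML is
MRP = (9.68% − 8.22%) / (1.12 − 0.88) = 1.46% / 0.24 = 6.0833%
R_f = E(R_Kestrel) − β_Kestrel·MRP = 8.22% − 0.88 × 6.0833% = 2.8667%
E(R_m) = R_f + MRP = 2.8667% + 6.0833% = 8.95%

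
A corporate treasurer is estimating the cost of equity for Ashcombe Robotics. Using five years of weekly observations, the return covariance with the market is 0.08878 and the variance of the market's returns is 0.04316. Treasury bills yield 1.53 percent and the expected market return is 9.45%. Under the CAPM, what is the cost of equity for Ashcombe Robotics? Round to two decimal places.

β = Cov(R_i, R_m) / Var(R_m) = 0.08878 / 0.04316 = 2.0570
MRP = 9.45% − 1.53% = 7.92%
E(R) = R_f + β × MRP = 1.53% + 2.0570 × 7.92% = 17.82%

17.82%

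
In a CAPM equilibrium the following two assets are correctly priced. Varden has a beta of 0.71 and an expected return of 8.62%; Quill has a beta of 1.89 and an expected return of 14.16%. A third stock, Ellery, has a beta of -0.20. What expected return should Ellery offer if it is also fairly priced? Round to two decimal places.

MRP (SML slope) = (14.16% − 8.62%) / (1.89 − 0.71) = 5.54% / 1.18 = 4.6949%
R_f (intercept) = 8.62% − 0.71 × 4.6949% = 5.2866%
E(R_Ellery) = R_f + β × MRP = 5.2866% + -0.20 × 4.6949% = 4.35%

4.35%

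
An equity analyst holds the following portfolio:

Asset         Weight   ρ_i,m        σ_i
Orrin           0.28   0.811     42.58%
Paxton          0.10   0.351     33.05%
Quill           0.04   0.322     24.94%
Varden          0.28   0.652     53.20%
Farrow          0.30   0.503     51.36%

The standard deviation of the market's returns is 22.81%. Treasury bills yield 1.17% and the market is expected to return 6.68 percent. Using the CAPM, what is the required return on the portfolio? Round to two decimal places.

8.08%

β_Orrin = 0.811 × 42.58% / 22.81% = 1.5139
β_Paxton = 0.351 × 33.05% / 22.81% = 0.5086
β_Quill = 0.322 × 24.94% / 22.81% = 0.3521
β_Varden = 0.652 × 53.20% / 22.81% = 1.5207
β_Farrow = 0.503 × 51.36% / 22.81% = 1.1326
β_P = Σ w_i β_i = 0.28×1.5139 + 0.10×0.5086 + 0.04×0.3521 + 0.28×1.5207 + 0.30×1.1326 = 1.2544
MRP = 6.68% − 1.17% = 5.51%
E(R_P) = R_f + β_P × MRP = 1.17% + 1.2544 × 5.51% = 8.08%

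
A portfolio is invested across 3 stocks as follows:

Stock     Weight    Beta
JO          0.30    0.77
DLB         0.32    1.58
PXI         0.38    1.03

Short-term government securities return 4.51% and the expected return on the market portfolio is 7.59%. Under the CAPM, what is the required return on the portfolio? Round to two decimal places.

β_P = Σ w_i β_i = 0.30×0.77 + 0.32×1.58 + 0.38×1.03 = 1.1280
MRP = 7.59% − 4.51% = 3.08%
E(R_P) = R_f + β_P × MRP = 4.51% + 1.1280 × 3.08% = 7.98%

7.98%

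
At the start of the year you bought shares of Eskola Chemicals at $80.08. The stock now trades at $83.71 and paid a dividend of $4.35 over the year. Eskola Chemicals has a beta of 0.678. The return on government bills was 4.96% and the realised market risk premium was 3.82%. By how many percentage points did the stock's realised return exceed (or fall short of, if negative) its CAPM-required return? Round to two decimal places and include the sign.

Realised HPR = (P1 + D1 − P0) / P0 = (83.71 + 4.35 − 80.08) / 80.08 = 7.98 / 80.08 = 9.9650%
CAPM required = R_f + β·MRP = 4.96% + 0.678 × 3.82% = 7.54996%
α = realised − required = 9.9650% − 7.54996% = +2.42%

+2.42%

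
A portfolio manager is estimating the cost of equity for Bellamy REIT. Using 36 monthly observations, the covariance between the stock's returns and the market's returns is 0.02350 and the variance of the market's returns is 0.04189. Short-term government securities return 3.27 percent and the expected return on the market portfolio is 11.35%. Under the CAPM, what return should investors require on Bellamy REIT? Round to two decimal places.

7.80%

β = Cov(R_i, R_m) / Var(R_m) = 0.02350 / 0.04189 = 0.5610
MRP = 11.35% − 3.27% = 8.08%
E(R) = R_f + β × MRP = 3.27% + 0.5610 × 8.08% = 7.80%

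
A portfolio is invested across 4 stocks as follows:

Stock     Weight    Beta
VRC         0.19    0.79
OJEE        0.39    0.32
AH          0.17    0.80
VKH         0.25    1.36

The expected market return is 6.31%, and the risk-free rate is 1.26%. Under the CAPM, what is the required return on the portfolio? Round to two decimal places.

5.05%

β_P = Σ w_i β_i = 0.19×0.79 + 0.39×0.32 + 0.17×0.80 + 0.25×1.36 = 0.7509
MRP = 6.31% − 1.26% = 5.05%
E(R_P) = R_f + β_P × MRP = 1.26% + 0.7509 × 5.05% = 5.05%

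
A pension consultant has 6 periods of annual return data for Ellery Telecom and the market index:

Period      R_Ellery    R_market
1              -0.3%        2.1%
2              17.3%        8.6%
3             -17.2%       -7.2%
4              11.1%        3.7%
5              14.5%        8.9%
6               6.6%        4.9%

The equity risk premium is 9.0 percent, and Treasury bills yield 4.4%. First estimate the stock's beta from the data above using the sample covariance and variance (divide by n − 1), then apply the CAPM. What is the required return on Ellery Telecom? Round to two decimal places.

Mean R_i = (-0.3 + 17.3 − 17.2 + 11.1 + 14.5 + 6.6) / 6 = 5.3333%
Mean R_m = (2.1 + 8.6 − 7.2 + 3.7 + 8.9 + 4.9) / 6 = 3.5000%
Σ(R_i − R̄_i)(R_m − R̄_m) = 362.4500  ⇒  Cov = 362.4500 / 5 = 72.4900
Σ(R_m − R̄_m)² = 173.6200  ⇒  Var(R_m) = 173.6200 / 5 = 34.7240
β = Cov / Var(R_m) = 72.4900 / 34.7240 = 2.0876
E(R) = R_f + β × MRP = 4.4% + 2.0876 × 9.0% = 23.19%

23.19%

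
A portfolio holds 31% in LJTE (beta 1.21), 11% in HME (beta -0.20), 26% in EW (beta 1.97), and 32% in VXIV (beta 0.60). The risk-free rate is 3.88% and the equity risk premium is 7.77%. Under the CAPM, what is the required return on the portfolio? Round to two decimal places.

β_P = Σ w_i β_i = 0.31×1.21 + 0.11×-0.20 + 0.26×1.97 + 0.32×0.60 = 1.0573
E(R_P) = R_f + β_P × MRP = 3.88% + 1.0573 × 7.77% = 12.10%

12.10%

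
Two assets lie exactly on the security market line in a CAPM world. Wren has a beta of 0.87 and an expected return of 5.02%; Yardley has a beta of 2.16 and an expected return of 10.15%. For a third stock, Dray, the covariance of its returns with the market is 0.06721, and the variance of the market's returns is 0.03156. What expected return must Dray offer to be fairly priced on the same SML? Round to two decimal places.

MRP = (10.15% − 5.02%) / (2.16 − 0.87) = 3.9767%
R_f = 5.02% − 0.87 × 3.9767% = 1.5603%
β_Dray = Cov / Var(R_m) = 0.06721 / 0.03156 = 2.1296
E(R_Dray) = R_f + β × MRP = 1.5603% + 2.1296 × 3.9767% = 10.03%

10.03%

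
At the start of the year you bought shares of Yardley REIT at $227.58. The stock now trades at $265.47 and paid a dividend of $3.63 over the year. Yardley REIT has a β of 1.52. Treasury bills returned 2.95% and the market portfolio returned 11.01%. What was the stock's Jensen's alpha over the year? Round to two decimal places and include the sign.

Realised HPR = (P1 + D1 − P0) / P0 = (265.47 + 3.63 − 227.58) / 227.58 = 41.52 / 227.58 = 18.2441%
MRP = 11.01% − 2.95% = 8.06%
CAPM required = R_f + β·MRP = 2.95% + 1.52 × 8.06% = 15.2012%
α = realised − required = 18.2441% − 15.2012% = +3.04%

+3.04%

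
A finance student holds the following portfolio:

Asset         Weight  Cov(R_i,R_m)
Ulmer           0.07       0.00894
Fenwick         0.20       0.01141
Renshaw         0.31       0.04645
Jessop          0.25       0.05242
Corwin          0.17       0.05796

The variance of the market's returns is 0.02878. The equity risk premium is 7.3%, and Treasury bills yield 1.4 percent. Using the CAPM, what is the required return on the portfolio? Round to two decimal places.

β_Ulmer = 0.00894 / 0.02878 = 0.3106
β_Fenwick = 0.01141 / 0.02878 = 0.3965
β_Renshaw = 0.04645 / 0.02878 = 1.6140
β_Jessop = 0.05242 / 0.02878 = 1.8214
β_Corwin = 0.05796 / 0.02878 = 2.0139
β_P = Σ w_i β_i = 0.07×0.3106 + 0.20×0.3965 + 0.31×1.6140 + 0.25×1.8214 + 0.17×2.0139 = 1.3991
E(R_P) = R_f + β_P × MRP = 1.4% + 1.3991 × 7.3% = 11.61%

11.61%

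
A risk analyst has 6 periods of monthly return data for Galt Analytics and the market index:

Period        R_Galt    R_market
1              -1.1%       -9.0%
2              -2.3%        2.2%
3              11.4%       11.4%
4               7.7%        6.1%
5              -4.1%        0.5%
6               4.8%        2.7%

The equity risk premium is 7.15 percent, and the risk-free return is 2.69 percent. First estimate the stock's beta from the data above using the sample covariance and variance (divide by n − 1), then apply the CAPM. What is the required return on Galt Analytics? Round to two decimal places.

7.53%

Mean R_i = (-1.1 − 2.3 + 11.4 + 7.7 − 4.1 + 4.8) / 6 = 2.7333%
Mean R_m = (-9.0 + 2.2 + 11.4 + 6.1 + 0.5 + 2.7) / 6 = 2.3167%
Σ(R_i − R̄_i)(R_m − R̄_m) = 154.6867  ⇒  Cov = 154.6867 / 5 = 30.9373
Σ(R_m − R̄_m)² = 228.3483  ⇒  Var(R_m) = 228.3483 / 5 = 45.6697
β = Cov / Var(R_m) = 30.9373 / 45.6697 = 0.6774
E(R) = R_f + β × MRP = 2.69% + 0.6774 × 7.15% = 7.53%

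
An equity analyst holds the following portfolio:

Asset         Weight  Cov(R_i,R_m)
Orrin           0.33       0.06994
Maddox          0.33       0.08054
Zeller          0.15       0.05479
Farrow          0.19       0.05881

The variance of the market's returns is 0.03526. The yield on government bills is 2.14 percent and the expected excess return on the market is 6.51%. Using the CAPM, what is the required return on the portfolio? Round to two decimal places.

14.89%

β_Orrin = 0.06994 / 0.03526 = 1.9836
β_Maddox = 0.08054 / 0.03526 = 2.2842
β_Zeller = 0.05479 / 0.03526 = 1.5539
β_Farrow = 0.05881 / 0.03526 = 1.6679
β_P = Σ w_i β_i = 0.33×1.9836 + 0.33×2.2842 + 0.15×1.5539 + 0.19×1.6679 = 1.9584
E(R_P) = R_f + β_P × MRP = 2.14% + 1.9584 × 6.51% = 14.89%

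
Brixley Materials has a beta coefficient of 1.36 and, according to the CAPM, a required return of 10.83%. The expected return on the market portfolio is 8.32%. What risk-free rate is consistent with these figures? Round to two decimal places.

1.35%

E(R) = R_f + β(E(R_m) − R_f) = R_f(1 − β) + β·E(R_m)
10.83% = R_f × (1 − 1.36) + 1.36 × 8.32%
10.83% = R_f × -0.36 + 11.3152%
R_f = (10.83% − 11.3152%) / -0.36 = 1.35%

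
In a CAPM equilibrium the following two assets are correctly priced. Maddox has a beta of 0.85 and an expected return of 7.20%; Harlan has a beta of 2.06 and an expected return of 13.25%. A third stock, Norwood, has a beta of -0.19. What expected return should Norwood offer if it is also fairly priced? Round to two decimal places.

MRP (SML slope) = (13.25% − 7.20%) / (2.06 − 0.85) = 6.05% / 1.21 = 5.0000%
R_f (intercept) = 7.20% − 0.85 × 5.0000% = 2.9500%
E(R_Norwood) = R_f + β × MRP = 2.9500% + -0.19 × 5.0000% = 2.00%

2.00%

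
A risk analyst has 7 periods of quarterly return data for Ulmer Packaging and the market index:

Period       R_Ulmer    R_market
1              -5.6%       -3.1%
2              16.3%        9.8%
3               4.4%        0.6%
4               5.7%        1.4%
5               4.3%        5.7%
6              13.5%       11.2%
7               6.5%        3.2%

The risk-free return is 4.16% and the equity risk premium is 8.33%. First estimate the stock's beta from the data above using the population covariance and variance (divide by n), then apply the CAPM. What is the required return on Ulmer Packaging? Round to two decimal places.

Mean R_i = (-5.6 + 16.3 + 4.4 + 5.7 + 4.3 + 13.5 + 6.5) / 7 = 6.4429%
Mean R_m = (-3.1 + 9.8 + 0.6 + 1.4 + 5.7 + 11.2 + 3.2) / 7 = 4.1143%
Σ(R_i − R̄_i)(R_m − R̄_m) = 198.6757  ⇒  Cov = 198.6757 / 7 = 28.3822
Σ(R_m − R̄_m)² = 157.6486  ⇒  Var(R_m) = 157.6486 / 7 = 22.5212
β = Cov / Var(R_m) = 28.3822 / 22.5212 = 1.2602
E(R) = R_f + β × MRP = 4.16% + 1.2602 × 8.33% = 14.66%

14.66%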